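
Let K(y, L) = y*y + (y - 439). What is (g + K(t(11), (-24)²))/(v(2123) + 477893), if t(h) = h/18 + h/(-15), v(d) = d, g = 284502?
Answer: 2300909431/3888129600 ≈ 0.59178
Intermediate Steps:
t(h) = -h/90 (t(h) = h*(1/18) + h*(-1/15) = h/18 - h/15 = -h/90)
K(y, L) = -439 + y + y² (K(y, L) = y² + (-439 + y) = -439 + y + y²)
(g + K(t(11), (-24)²))/(v(2123) + 477893) = (284502 + (-439 - 1/90*11 + (-1/90*11)²))/(2123 + 477893) = (284502 + (-439 - 11/90 + (-11/90)²))/480016 = (284502 + (-439 - 11/90 + 121/8100))*(1/480016) = (284502 - 3556769/8100)*(1/480016) = (2300909431/8100)*(1/480016) = 2300909431/3888129600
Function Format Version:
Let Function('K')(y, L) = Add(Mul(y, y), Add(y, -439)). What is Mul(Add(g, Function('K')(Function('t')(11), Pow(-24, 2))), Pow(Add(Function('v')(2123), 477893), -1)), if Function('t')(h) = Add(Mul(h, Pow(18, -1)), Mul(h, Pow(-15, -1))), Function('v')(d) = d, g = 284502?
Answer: Rational(2300909431, 3888129600) ≈ 0.59178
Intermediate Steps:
Function('t')(h) = Mul(Rational(-1, 90), h) (Function('t')(h) = Add(Mul(h, Rational(1, 18)), Mul(h, Rational(-1, 15))) = Add(Mul(Rational(1, 18), h), Mul(Rational(-1, 15), h)) = Mul(Rational(-1, 90), h))
Function('K')(y, L) = Add(-439, y, Pow(y, 2)) (Function('K')(y, L) = Add(Pow(y, 2), Add(-439, y)) = Add(-439, y, Pow(y, 2)))
Mul(Add(g, Function('K')(Function('t')(11), Pow(-24, 2))), Pow(Add(Function('v')(2123), 477893), -1)) = Mul(Add(284502, Add(-439, Mul(Rational(-1, 90), 11), Pow(Mul(Rational(-1, 90), 11), 2))), Pow(Add(2123, 477893), -1)) = Mul(Add(284502, Add(-439, Rational(-11, 90), Pow(Rational(-11, 90), 2))), Pow(480016, -1)) = Mul(Add(284502, Add(-439, Rational(-11, 90), Rational(121, 8100))), Rational(1, 480016)) = Mul(Add(284502, Rational(-3556769, 8100)), Rational(1, 480016)) = Mul(Rational(2300909431, 8100), Rational(1, 480016)) = Rational(2300909431, 3888129600)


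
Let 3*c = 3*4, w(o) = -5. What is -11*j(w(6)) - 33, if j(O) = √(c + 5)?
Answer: -66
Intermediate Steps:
c = 4 (c = (3*4)/3 = (⅓)*12 = 4)
j(O) = 3 (j(O) = √(4 + 5) = √9 = 3)
-11*j(w(6)) - 33 = -11*3 - 33 = -33 - 33 = -66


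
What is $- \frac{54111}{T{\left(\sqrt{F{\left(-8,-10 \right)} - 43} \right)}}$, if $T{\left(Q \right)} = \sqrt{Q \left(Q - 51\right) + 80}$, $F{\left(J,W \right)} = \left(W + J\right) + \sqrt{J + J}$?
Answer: $- \frac{54111}{\sqrt{19 - 51 \sqrt{-61 + 4 i} + 4 i}} \approx -1940.7 - 1911.6 i$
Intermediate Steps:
$F{\left(J,W \right)} = J + W + \sqrt{2} \sqrt{J}$ ($F{\left(J,W \right)} = \left(J + W\right) + \sqrt{2 J} = \left(J + W\right) + \sqrt{2} \sqrt{J} = J + W + \sqrt{2} \sqrt{J}$)
$T{\left(Q \right)} = \sqrt{80 + Q \left(-51 + Q\right)}$ ($T{\left(Q \right)} = \sqrt{Q \left(-51 + Q\right) + 80} = \sqrt{80 + Q \left(-51 + Q\right)}$)
$- \frac{54111}{T{\left(\sqrt{F{\left(-8,-10 \right)} - 43} \right)}} = - \frac{54111}{\sqrt{80 + \left(\sqrt{\left(-8 - 10 + \sqrt{2} \sqrt{-8}\right) - 43}\right)^{2} - 51 \sqrt{\left(-8 - 10 + \sqrt{2} \sqrt{-8}\right) - 43}}} = - \frac{54111}{\sqrt{80 + \left(\sqrt{\left(-8 - 10 + \sqrt{2} \cdot 2 i \sqrt{2}\right) - 43}\right)^{2} - 51 \sqrt{\left(-8 - 10 + \sqrt{2} \cdot 2 i \sqrt{2}\right) - 43}}} = - \frac{54111}{\sqrt{80 + \left(\sqrt{\left(-8 - 10 + 4 i\right) - 43}\right)^{2} - 51 \sqrt{\left(-8 - 10 + 4 i\right) - 43}}} = - \frac{54111}{\sqrt{80 + \left(\sqrt{\left(-18 + 4 i\right) - 43}\right)^{2} - 51 \sqrt{\left(-18 + 4 i\right) - 43}}} = - \frac{54111}{\sqrt{80 + \left(\sqrt{-61 + 4 i}\right)^{2} - 51 \sqrt{-61 + 4 i}}} = - \frac{54111}{\sqrt{80 - \left(61 - 4 i\right) - 51 \sqrt{-61 + 4 i}}} = - \frac{54111}{\sqrt{19 - 51 \sqrt{-61 + 4 i} + 4 i}}$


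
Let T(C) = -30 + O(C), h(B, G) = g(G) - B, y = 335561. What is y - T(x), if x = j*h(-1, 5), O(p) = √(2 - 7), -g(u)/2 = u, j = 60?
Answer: 335591 - I*√5 ≈ 3.3559e+5 - 2.2361*I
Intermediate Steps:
g(u) = -2*u
h(B, G) = -B - 2*G (h(B, G) = -2*G - B = -B - 2*G)
O(p) = I*√5 (O(p) = √(-5) = I*√5)
x = -540 (x = 60*(-1*(-1) - 2*5) = 60*(1 - 10) = 60*(-9) = -540)
T(C) = -30 + I*√5
y - T(x) = 335561 - (-30 + I*√5) = 335561 + (30 - I*√5) = 335591 - I*√5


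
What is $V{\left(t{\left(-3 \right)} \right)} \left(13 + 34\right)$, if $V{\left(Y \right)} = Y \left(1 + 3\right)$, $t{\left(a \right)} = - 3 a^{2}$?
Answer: $-5076$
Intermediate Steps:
$V{\left(Y \right)} = 4 Y$ ($V{\left(Y \right)} = Y 4 = 4 Y$)
$V{\left(t{\left(-3 \right)} \right)} \left(13 + 34\right) = 4 \left(- 3 \left(-3\right)^{2}\right) \left(13 + 34\right) = 4 \left(\left(-3\right) 9\right) 47 = 4 \left(-27\right) 47 = \left(-108\right) 47 = -5076$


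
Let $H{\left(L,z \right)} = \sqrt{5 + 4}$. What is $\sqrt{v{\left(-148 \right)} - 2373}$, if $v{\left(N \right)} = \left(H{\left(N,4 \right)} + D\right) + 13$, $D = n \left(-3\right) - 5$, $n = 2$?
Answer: $8 i \sqrt{37} \approx 48.662 i$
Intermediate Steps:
$H{\left(L,z \right)} = 3$ ($H{\left(L,z \right)} = \sqrt{9} = 3$)
$D = -11$ ($D = 2 \left(-3\right) - 5 = -6 - 5 = -11$)
$v{\left(N \right)} = 5$ ($v{\left(N \right)} = \left(3 - 11\right) + 13 = -8 + 13 = 5$)
$\sqrt{v{\left(-148 \right)} - 2373} = \sqrt{5 - 2373} = \sqrt{-2368} = 8 i \sqrt{37}$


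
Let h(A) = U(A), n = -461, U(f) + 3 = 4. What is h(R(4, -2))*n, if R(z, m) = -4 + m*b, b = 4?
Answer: -461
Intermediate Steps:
U(f) = 1 (U(f) = -3 + 4 = 1)
R(z, m) = -4 + 4*m (R(z, m) = -4 + m*4 = -4 + 4*m)
h(A) = 1
h(R(4, -2))*n = 1*(-461) = -461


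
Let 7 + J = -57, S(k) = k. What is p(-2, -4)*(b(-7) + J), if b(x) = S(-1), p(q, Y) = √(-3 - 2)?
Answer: -65*I*√5 ≈ -145.34*I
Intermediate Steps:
p(q, Y) = I*√5 (p(q, Y) = √(-5) = I*√5)
b(x) = -1
J = -64 (J = -7 - 57 = -64)
p(-2, -4)*(b(-7) + J) = (I*√5)*(-1 - 64) = (I*√5)*(-65) = -65*I*√5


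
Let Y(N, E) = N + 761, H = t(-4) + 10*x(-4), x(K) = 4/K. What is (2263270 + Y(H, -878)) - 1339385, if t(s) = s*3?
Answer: 924624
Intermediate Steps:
t(s) = 3*s
H = -22 (H = 3*(-4) + 10*(4/(-4)) = -12 + 10*(4*(-1/4)) = -12 + 10*(-1) = -12 - 10 = -22)
Y(N, E) = 761 + N
(2263270 + Y(H, -878)) - 1339385 = (2263270 + (761 - 22)) - 1339385 = (2263270 + 739) - 1339385 = 2264009 - 1339385 = 924624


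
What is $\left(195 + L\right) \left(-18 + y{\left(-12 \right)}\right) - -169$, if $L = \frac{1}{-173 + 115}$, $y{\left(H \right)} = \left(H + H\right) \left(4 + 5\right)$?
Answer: $- \frac{1318252}{29} \approx -45457.0$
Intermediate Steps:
$y{\left(H \right)} = 18 H$ ($y{\left(H \right)} = 2 H 9 = 18 H$)
$L = - \frac{1}{58}$ ($L = \frac{1}{-58} = - \frac{1}{58} \approx -0.017241$)
$\left(195 + L\right) \left(-18 + y{\left(-12 \right)}\right) - -169 = \left(195 - \frac{1}{58}\right) \left(-18 + 18 \left(-12\right)\right) - -169 = \frac{11309 \left(-18 - 216\right)}{58} + 169 = \frac{11309}{58} \left(-234\right) + 169 = - \frac{1323153}{29} + 169 = - \frac{1318252}{29}$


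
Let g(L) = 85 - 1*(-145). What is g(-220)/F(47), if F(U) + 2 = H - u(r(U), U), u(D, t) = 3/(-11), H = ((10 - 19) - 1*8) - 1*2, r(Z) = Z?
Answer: -1265/114 ≈ -11.096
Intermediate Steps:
g(L) = 230 (g(L) = 85 + 145 = 230)
H = -19 (H = (-9 - 8) - 2 = -17 - 2 = -19)
u(D, t) = -3/11 (u(D, t) = 3*(-1/11) = -3/11)
F(U) = -228/11 (F(U) = -2 + (-19 - 1*(-3/11)) = -2 + (-19 + 3/11) = -2 - 206/11 = -228/11)
g(-220)/F(47) = 230/(-228/11) = 230*(-11/228) = -1265/114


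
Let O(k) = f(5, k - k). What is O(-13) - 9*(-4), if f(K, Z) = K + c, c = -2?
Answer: 39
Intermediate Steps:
f(K, Z) = -2 + K (f(K, Z) = K - 2 = -2 + K)
O(k) = 3 (O(k) = -2 + 5 = 3)
O(-13) - 9*(-4) = 3 - 9*(-4) = 3 + 36 = 39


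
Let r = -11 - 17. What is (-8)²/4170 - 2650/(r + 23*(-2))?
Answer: 2763809/77145 ≈ 35.826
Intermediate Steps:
r = -28
(-8)²/4170 - 2650/(r + 23*(-2)) = (-8)²/4170 - 2650/(-28 + 23*(-2)) = 64*(1/4170) - 2650/(-28 - 46) = 32/2085 - 2650/(-74) = 32/2085 - 2650*(-1/74) = 32/2085 + 1325/37 = 2763809/77145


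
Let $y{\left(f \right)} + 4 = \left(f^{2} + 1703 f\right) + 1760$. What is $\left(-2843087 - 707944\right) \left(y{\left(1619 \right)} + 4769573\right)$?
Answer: $-36041711136057$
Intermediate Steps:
$y{\left(f \right)} = 1756 + f^{2} + 1703 f$ ($y{\left(f \right)} = -4 + \left(\left(f^{2} + 1703 f\right) + 1760\right) = -4 + \left(1760 + f^{2} + 1703 f\right) = 1756 + f^{2} + 1703 f$)
$\left(-2843087 - 707944\right) \left(y{\left(1619 \right)} + 4769573\right) = \left(-2843087 - 707944\right) \left(\left(1756 + 1619^{2} + 1703 \cdot 1619\right) + 4769573\right) = - 3551031 \left(\left(1756 + 2621161 + 2757157\right) + 4769573\right) = - 3551031 \left(5380074 + 4769573\right) = \left(-3551031\right) 10149647 = -36041711136057$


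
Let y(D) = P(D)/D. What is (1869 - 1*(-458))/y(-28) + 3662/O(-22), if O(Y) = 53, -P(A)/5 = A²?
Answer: 636011/7420 ≈ 85.716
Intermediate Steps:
P(A) = -5*A²
y(D) = -5*D (y(D) = (-5*D²)/D = -5*D)
(1869 - 1*(-458))/y(-28) + 3662/O(-22) = (1869 - 1*(-458))/((-5*(-28))) + 3662/53 = (1869 + 458)/140 + 3662*(1/53) = 2327*(1/140) + 3662/53 = 2327/140 + 3662/53 = 636011/7420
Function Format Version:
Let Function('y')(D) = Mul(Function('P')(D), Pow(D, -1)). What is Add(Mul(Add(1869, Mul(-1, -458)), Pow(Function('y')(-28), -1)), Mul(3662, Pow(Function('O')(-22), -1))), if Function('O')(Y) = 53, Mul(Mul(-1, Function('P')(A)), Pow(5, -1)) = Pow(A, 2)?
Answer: Rational(636011, 7420) ≈ 85.716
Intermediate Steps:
Function('P')(A) = Mul(-5, Pow(A, 2))
Function('y')(D) = Mul(-5, D) (Function('y')(D) = Mul(Mul(-5, Pow(D, 2)), Pow(D, -1)) = Mul(-5, D))
Add(Mul(Add(1869, Mul(-1, -458)), Pow(Function('y')(-28), -1)), Mul(3662, Pow(Function('O')(-22), -1))) = Add(Mul(Add(1869, Mul(-1, -458)), Pow(Mul(-5, -28), -1)), Mul(3662, Pow(53, -1))) = Add(Mul(Add(1869, 458), Pow(140, -1)), Mul(3662, Rational(1, 53))) = Add(Mul(2327, Rational(1, 140)), Rational(3662, 53)) = Add(Rational(2327, 140), Rational(3662, 53)) = Rational(636011, 7420)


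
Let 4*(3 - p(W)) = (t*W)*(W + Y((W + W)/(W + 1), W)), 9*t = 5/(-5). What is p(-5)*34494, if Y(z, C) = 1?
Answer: 367936/3 ≈ 1.2265e+5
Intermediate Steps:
t = -1/9 (t = (5/(-5))/9 = (5*(-1/5))/9 = (1/9)*(-1) = -1/9 ≈ -0.11111)
p(W) = 3 + W*(1 + W)/36 (p(W) = 3 - (-W/9)*(W + 1)/4 = 3 - (-W/9)*(1 + W)/4 = 3 - (-1)*W*(1 + W)/36 = 3 + W*(1 + W)/36)
p(-5)*34494 = (3 + (1/36)*(-5) + (1/36)*(-5)**2)*34494 = (3 - 5/36 + (1/36)*25)*34494 = (3 - 5/36 + 25/36)*34494 = (32/9)*34494 = 367936/3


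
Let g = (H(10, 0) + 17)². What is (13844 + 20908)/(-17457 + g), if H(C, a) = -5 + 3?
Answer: -724/359 ≈ -2.0167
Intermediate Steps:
H(C, a) = -2
g = 225 (g = (-2 + 17)² = 15² = 225)
(13844 + 20908)/(-17457 + g) = (13844 + 20908)/(-17457 + 225) = 34752/(-17232) = 34752*(-1/17232) = -724/359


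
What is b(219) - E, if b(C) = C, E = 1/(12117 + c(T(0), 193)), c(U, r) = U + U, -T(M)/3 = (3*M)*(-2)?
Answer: 2653622/12117 ≈ 219.00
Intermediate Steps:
T(M) = 18*M (T(M) = -3*3*M*(-2) = -(-18)*M = 18*M)
c(U, r) = 2*U
E = 1/12117 (E = 1/(12117 + 2*(18*0)) = 1/(12117 + 2*0) = 1/(12117 + 0) = 1/12117 ≈ 8.2529e-5)
b(219) - E = 219 - 1*1/12117 = 219 - 1/12117 = 2653622/12117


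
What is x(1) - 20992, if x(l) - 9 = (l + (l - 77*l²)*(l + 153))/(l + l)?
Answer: -53669/2 ≈ -26835.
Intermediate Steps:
x(l) = 9 + (l + (153 + l)*(l - 77*l²))/(2*l) (x(l) = 9 + (l + (l - 77*l²)*(l + 153))/(l + l) = 9 + (l + (l - 77*l²)*(153 + l))/((2*l)) = 9 + (l + (153 + l)*(l - 77*l²))*(1/(2*l)) = 9 + (l + (153 + l)*(l - 77*l²))/(2*l))
x(1) - 20992 = (86 - 5890*1 - 77/2*1²) - 20992 = (86 - 5890 - 77/2*1) - 20992 = (86 - 5890 - 77/2) - 20992 = -11685/2 - 20992 = -53669/2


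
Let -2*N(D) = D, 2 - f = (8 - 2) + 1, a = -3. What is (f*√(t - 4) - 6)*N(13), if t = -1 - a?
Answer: 39 + 65*I*√2/2 ≈ 39.0 + 45.962*I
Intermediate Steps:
t = 2 (t = -1 - 1*(-3) = -1 + 3 = 2)
f = -5 (f = 2 - ((8 - 2) + 1) = 2 - (6 + 1) = 2 - 1*7 = 2 - 7 = -5)
N(D) = -D/2
(f*√(t - 4) - 6)*N(13) = (-5*√(2 - 4) - 6)*(-½*13) = (-5*I*√2 - 6)*(-13/2) = (-6 - 5*I*√2)*(-13/2) = 39 + 65*I*√2/2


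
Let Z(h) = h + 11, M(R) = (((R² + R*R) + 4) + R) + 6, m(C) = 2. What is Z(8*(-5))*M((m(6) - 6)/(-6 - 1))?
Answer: -15950/49 ≈ -325.51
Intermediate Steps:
M(R) = 10 + R + 2*R² (M(R) = (((R² + R²) + 4) + R) + 6 = ((2*R² + 4) + R) + 6 = ((4 + 2*R²) + R) + 6 = (4 + R + 2*R²) + 6 = 10 + R + 2*R²)
Z(h) = 11 + h
Z(8*(-5))*M((m(6) - 6)/(-6 - 1)) = (11 + 8*(-5))*(10 + (2 - 6)/(-6 - 1) + 2*((2 - 6)/(-6 - 1))²) = (11 - 40)*(10 - 4/(-7) + 2*(-4/(-7))²) = -29*(10 - 4*(-⅐) + 2*(-4*(-⅐))²) = -29*(10 + 4/7 + 2*(4/7)²) = -29*(10 + 4/7 + 2*(16/49)) = -29*(10 + 4/7 + 32/49) = -29*550/49 = -15950/49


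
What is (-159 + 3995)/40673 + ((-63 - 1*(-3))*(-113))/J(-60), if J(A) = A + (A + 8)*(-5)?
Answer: 13826507/406730 ≈ 33.994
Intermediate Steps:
J(A) = -40 - 4*A (J(A) = A + (8 + A)*(-5) = A + (-40 - 5*A) = -40 - 4*A)
(-159 + 3995)/40673 + ((-63 - 1*(-3))*(-113))/J(-60) = (-159 + 3995)/40673 + ((-63 - 1*(-3))*(-113))/(-40 - 4*(-60)) = 3836*(1/40673) + ((-63 + 3)*(-113))/(-40 + 240) = 3836/40673 - 60*(-113)/200 = 3836/40673 + 6780*(1/200) = 3836/40673 + 339/10 = 13826507/406730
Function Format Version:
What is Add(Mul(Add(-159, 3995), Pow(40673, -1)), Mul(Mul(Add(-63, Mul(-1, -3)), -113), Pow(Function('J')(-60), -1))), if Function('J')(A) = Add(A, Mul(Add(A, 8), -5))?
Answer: Rational(13826507, 406730) ≈ 33.994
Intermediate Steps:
Function('J')(A) = Add(-40, Mul(-4, A)) (Function('J')(A) = Add(A, Mul(Add(8, A), -5)) = Add(A, Add(-40, Mul(-5, A))) = Add(-40, Mul(-4, A)))
Add(Mul(Add(-159, 3995), Pow(40673, -1)), Mul(Mul(Add(-63, Mul(-1, -3)), -113), Pow(Function('J')(-60), -1))) = Add(Mul(Add(-159, 3995), Pow(40673, -1)), Mul(Mul(Add(-63, Mul(-1, -3)), -113), Pow(Add(-40, Mul(-4, -60)), -1))) = Add(Mul(3836, Rational(1, 40673)), Mul(Mul(Add(-63, 3), -113), Pow(Add(-40, 240), -1))) = Add(Rational(3836, 40673), Mul(Mul(-60, -113), Pow(200, -1))) = Add(Rational(3836, 40673), Mul(6780, Rational(1, 200))) = Add(Rational(3836, 40673), Rational(339, 10)) = Rational(13826507, 406730)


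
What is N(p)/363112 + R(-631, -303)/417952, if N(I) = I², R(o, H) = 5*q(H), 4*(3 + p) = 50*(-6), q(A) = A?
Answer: 249088161/18970423328 ≈ 0.013130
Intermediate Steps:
p = -78 (p = -3 + (50*(-6))/4 = -3 + (¼)*(-300) = -3 - 75 = -78)
R(o, H) = 5*H
N(p)/363112 + R(-631, -303)/417952 = (-78)²/363112 + (5*(-303))/417952 = 6084*(1/363112) - 1515*1/417952 = 1521/90778 - 1515/417952 = 249088161/18970423328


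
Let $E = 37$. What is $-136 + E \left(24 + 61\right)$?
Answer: $3009$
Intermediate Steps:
$-136 + E \left(24 + 61\right) = -136 + 37 \left(24 + 61\right) = -136 + 37 \cdot 85 = -136 + 3145 = 3009$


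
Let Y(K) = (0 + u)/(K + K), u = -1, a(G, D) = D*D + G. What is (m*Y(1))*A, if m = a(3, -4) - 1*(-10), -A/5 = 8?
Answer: 580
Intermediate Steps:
a(G, D) = G + D² (a(G, D) = D² + G = G + D²)
A = -40 (A = -5*8 = -40)
Y(K) = -1/(2*K) (Y(K) = (0 - 1)/(K + K) = -1/(2*K))
m = 29 (m = (3 + (-4)²) - 1*(-10) = (3 + 16) + 10 = 19 + 10 = 29)
(m*Y(1))*A = (29*(-½/1))*(-40) = (29*(-½*1))*(-40) = (29*(-½))*(-40) = -29/2*(-40) = 580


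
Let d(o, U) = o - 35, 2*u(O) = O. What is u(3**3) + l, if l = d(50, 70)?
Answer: 57/2 ≈ 28.500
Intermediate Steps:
u(O) = O/2
d(o, U) = -35 + o
l = 15 (l = -35 + 50 = 15)
u(3**3) + l = (1/2)*3**3 + 15 = (1/2)*27 + 15 = 27/2 + 15 = 57/2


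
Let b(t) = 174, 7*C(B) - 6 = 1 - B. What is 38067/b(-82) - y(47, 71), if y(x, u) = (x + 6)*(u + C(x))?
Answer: -1315995/406 ≈ -3241.4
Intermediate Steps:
C(B) = 1 - B/7 (C(B) = 6/7 + (1 - B)/7 = 6/7 + (⅐ - B/7) = 1 - B/7)
y(x, u) = (6 + x)*(1 + u - x/7) (y(x, u) = (x + 6)*(u + (1 - x/7)) = (6 + x)*(1 + u - x/7))
38067/b(-82) - y(47, 71) = 38067/174 - (6 + 6*71 - ⅐*47² + (⅐)*47 + 71*47) = 38067*(1/174) - (6 + 426 - ⅐*2209 + 47/7 + 3337) = 12689/58 - (6 + 426 - 2209/7 + 47/7 + 3337) = 12689/58 - 1*24221/7 = 12689/58 - 24221/7 = -1315995/406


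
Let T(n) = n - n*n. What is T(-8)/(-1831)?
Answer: 72/1831 ≈ 0.039323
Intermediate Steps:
T(n) = n - n²
T(-8)/(-1831) = -8*(1 - 1*(-8))/(-1831) = -8*(1 + 8)*(-1/1831) = -8*9*(-1/1831) = -72*(-1/1831) = 72/1831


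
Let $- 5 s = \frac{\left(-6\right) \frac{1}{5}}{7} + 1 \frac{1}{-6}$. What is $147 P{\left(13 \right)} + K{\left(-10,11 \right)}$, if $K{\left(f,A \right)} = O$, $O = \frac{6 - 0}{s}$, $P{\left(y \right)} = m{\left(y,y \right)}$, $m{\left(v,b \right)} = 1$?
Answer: $\frac{16737}{71} \approx 235.73$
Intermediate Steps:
$s = \frac{71}{1050}$ ($s = - \frac{\frac{\left(-6\right) \frac{1}{5}}{7} + 1 \frac{1}{-6}}{5} = - \frac{\left(-6\right) \frac{1}{5} \cdot \frac{1}{7} + 1 \left(- \frac{1}{6}\right)}{5} = - \frac{\left(- \frac{6}{5}\right) \frac{1}{7} - \frac{1}{6}}{5} = - \frac{- \frac{6}{35} - \frac{1}{6}}{5} = \left(- \frac{1}{5}\right) \left(- \frac{71}{210}\right) = \frac{71}{1050} \approx 0.067619$)
$P{\left(y \right)} = 1$
$O = \frac{6300}{71}$ ($O = \frac{6 - 0}{\frac{71}{1050}} = \left(6 + 0\right) \frac{1050}{71} = 6 \cdot \frac{1050}{71} = \frac{6300}{71} \approx 88.732$)
$K{\left(f,A \right)} = \frac{6300}{71}$
$147 P{\left(13 \right)} + K{\left(-10,11 \right)} = 147 \cdot 1 + \frac{6300}{71} = 147 + \frac{6300}{71} = \frac{16737}{71}$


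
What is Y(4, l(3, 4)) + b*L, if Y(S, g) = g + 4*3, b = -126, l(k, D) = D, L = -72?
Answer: 9088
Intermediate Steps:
Y(S, g) = 12 + g (Y(S, g) = g + 12 = 12 + g)
Y(4, l(3, 4)) + b*L = (12 + 4) - 126*(-72) = 16 + 9072 = 9088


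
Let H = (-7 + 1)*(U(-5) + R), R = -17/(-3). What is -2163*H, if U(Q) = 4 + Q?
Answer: 60564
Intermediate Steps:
R = 17/3 (R = -17*(-⅓) = 17/3 ≈ 5.6667)
H = -28 (H = (-7 + 1)*((4 - 5) + 17/3) = -6*(-1 + 17/3) = -6*14/3 = -28)
-2163*H = -2163*(-28) = 60564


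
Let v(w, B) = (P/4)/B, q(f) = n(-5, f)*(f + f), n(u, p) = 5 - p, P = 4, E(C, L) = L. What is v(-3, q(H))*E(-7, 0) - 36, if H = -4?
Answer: -36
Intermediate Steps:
q(f) = 2*f*(5 - f) (q(f) = (5 - f)*(f + f) = (5 - f)*(2*f) = 2*f*(5 - f))
v(w, B) = 1/B (v(w, B) = (4/4)/B = (4*(1/4))/B = 1/B)
v(-3, q(H))*E(-7, 0) - 36 = 0/(2*(-4)*(5 - 1*(-4))) - 36 = 0/(2*(-4)*(5 + 4)) - 36 = 0/(2*(-4)*9) - 36 = 0/(-72) - 36 = -1/72*0 - 36 = 0 - 36 = -36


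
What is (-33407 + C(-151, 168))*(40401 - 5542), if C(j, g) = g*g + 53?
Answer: -178826670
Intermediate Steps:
C(j, g) = 53 + g² (C(j, g) = g² + 53 = 53 + g²)
(-33407 + C(-151, 168))*(40401 - 5542) = (-33407 + (53 + 168²))*(40401 - 5542) = (-33407 + (53 + 28224))*34859 = (-33407 + 28277)*34859 = -5130*34859 = -178826670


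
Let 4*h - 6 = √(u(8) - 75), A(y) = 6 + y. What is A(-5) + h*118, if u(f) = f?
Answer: 178 + 59*I*√67/2 ≈ 178.0 + 241.47*I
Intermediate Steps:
h = 3/2 + I*√67/4 (h = 3/2 + √(8 - 75)/4 = 3/2 + √(-67)/4 = 3/2 + (I*√67)/4 = 3/2 + I*√67/4 ≈ 1.5 + 2.0463*I)
A(-5) + h*118 = (6 - 5) + (3/2 + I*√67/4)*118 = 1 + (177 + 59*I*√67/2) = 178 + 59*I*√67/2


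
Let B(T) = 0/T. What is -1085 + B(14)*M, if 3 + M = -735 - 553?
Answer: -1085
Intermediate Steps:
B(T) = 0
M = -1291 (M = -3 + (-735 - 553) = -3 - 1288 = -1291)
-1085 + B(14)*M = -1085 + 0*(-1291) = -1085 + 0 = -1085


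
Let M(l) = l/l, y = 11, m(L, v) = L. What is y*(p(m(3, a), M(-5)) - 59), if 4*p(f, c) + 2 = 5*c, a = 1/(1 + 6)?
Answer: -2563/4 ≈ -640.75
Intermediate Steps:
a = 1/7 ≈ 0.14286
M(l) = 1
p(f, c) = -1/2 + 5*c/4 (p(f, c) = -1/2 + (5*c)/4 = -1/2 + 5*c/4)
y*(p(m(3, a), M(-5)) - 59) = 11*((-1/2 + (5/4)*1) - 59) = 11*((-1/2 + 5/4) - 59) = 11*(3/4 - 59) = 11*(-233/4) = -2563/4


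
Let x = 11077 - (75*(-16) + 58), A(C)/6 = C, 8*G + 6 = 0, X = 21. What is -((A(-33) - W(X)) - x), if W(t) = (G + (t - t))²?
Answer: 198681/16 ≈ 12418.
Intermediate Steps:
G = -¾ (G = -¾ + (⅛)*0 = -¾ + 0 = -¾ ≈ -0.75000)
A(C) = 6*C
W(t) = 9/16 (W(t) = (-¾ + (t - t))² = (-¾ + 0)² = (-¾)² = 9/16)
x = 12219 (x = 11077 - (-1200 + 58) = 11077 - 1*(-1142) = 11077 + 1142 = 12219)
-((A(-33) - W(X)) - x) = -((6*(-33) - 1*9/16) - 1*12219) = -((-198 - 9/16) - 12219) = -(-3177/16 - 12219) = -1*(-198681/16) = 198681/16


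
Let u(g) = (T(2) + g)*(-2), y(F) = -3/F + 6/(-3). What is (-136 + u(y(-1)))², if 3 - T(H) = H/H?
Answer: 20164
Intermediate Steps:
T(H) = 2 (T(H) = 3 - H/H = 3 - 1*1 = 3 - 1 = 2)
y(F) = -2 - 3/F (y(F) = -3/F + 6*(-⅓) = -3/F - 2 = -2 - 3/F)
u(g) = -4 - 2*g (u(g) = (2 + g)*(-2) = -4 - 2*g)
(-136 + u(y(-1)))² = (-136 + (-4 - 2*(-2 - 3/(-1))))² = (-136 + (-4 - 2*(-2 - 3*(-1))))² = (-136 + (-4 - 2*(-2 + 3)))² = (-136 + (-4 - 2*1))² = (-136 + (-4 - 2))² = (-136 - 6)² = (-142)² = 20164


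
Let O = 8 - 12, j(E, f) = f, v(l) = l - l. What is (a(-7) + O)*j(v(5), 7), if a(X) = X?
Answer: -77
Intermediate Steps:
v(l) = 0
O = -4
(a(-7) + O)*j(v(5), 7) = (-7 - 4)*7 = -11*7 = -77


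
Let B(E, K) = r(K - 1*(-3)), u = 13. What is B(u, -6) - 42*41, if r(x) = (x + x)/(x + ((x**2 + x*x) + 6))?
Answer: -12056/7 ≈ -1722.3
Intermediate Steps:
r(x) = 2*x/(6 + x + 2*x**2) (r(x) = (2*x)/(x + ((x**2 + x**2) + 6)) = (2*x)/(x + (2*x**2 + 6)) = (2*x)/(x + (6 + 2*x**2)) = (2*x)/(6 + x + 2*x**2) = 2*x/(6 + x + 2*x**2))
B(E, K) = 2*(3 + K)/(9 + K + 2*(3 + K)**2) (B(E, K) = 2*(K - 1*(-3))/(6 + (K - 1*(-3)) + 2*(K - 1*(-3))**2) = 2*(K + 3)/(6 + (K + 3) + 2*(K + 3)**2) = 2*(3 + K)/(6 + (3 + K) + 2*(3 + K)**2) = 2*(3 + K)/(9 + K + 2*(3 + K)**2))
B(u, -6) - 42*41 = 2*(3 - 6)/(9 - 6 + 2*(3 - 6)**2) - 42*41 = 2*(-3)/(9 - 6 + 2*(-3)**2) - 1722 = 2*(-3)/(9 - 6 + 2*9) - 1722 = 2*(-3)/(9 - 6 + 18) - 1722 = 2*(-3)/21 - 1722 = 2*(1/21)*(-3) - 1722 = -2/7 - 1722 = -12056/7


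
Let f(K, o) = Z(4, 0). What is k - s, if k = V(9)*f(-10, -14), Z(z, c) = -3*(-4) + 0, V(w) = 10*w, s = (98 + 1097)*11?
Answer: -12065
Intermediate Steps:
s = 13145 (s = 1195*11 = 13145)
Z(z, c) = 12 (Z(z, c) = 12 + 0 = 12)
f(K, o) = 12
k = 1080 (k = (10*9)*12 = 90*12 = 1080)
k - s = 1080 - 1*13145 = 1080 - 13145 = -12065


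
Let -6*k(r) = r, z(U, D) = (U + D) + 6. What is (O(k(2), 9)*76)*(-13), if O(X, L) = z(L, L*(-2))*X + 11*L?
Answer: -98800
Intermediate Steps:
z(U, D) = 6 + D + U (z(U, D) = (D + U) + 6 = 6 + D + U)
k(r) = -r/6
O(X, L) = 11*L + X*(6 - L) (O(X, L) = (6 + L*(-2) + L)*X + 11*L = (6 - 2*L + L)*X + 11*L = (6 - L)*X + 11*L = X*(6 - L) + 11*L = 11*L + X*(6 - L))
(O(k(2), 9)*76)*(-13) = ((11*9 + (-1/6*2)*(6 - 1*9))*76)*(-13) = ((99 - (6 - 9)/3)*76)*(-13) = ((99 - 1/3*(-3))*76)*(-13) = ((99 + 1)*76)*(-13) = (100*76)*(-13) = 7600*(-13) = -98800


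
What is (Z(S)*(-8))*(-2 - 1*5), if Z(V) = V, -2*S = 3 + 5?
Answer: -224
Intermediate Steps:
S = -4 (S = -(3 + 5)/2 = -½*8 = -4)
(Z(S)*(-8))*(-2 - 1*5) = (-4*(-8))*(-2 - 1*5) = 32*(-2 - 5) = 32*(-7) = -224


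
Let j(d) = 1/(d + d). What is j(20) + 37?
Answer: 1481/40 ≈ 37.025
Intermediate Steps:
j(d) = 1/(2*d)
j(20) + 37 = (1/2)/20 + 37 = (1/2)*(1/20) + 37 = 1/40 + 37 = 1481/40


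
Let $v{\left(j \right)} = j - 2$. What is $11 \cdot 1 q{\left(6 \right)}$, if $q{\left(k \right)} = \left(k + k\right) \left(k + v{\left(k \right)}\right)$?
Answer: $1320$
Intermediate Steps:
$v{\left(j \right)} = -2 + j$
$q{\left(k \right)} = 2 k \left(-2 + 2 k\right)$ ($q{\left(k \right)} = \left(k + k\right) \left(k + \left(-2 + k\right)\right) = 2 k \left(-2 + 2 k\right)$)
$11 \cdot 1 q{\left(6 \right)} = 11 \cdot 1 \cdot 4 \cdot 6 \left(-1 + 6\right) = 11 \cdot 4 \cdot 6 \cdot 5 = 11 \cdot 120 = 1320$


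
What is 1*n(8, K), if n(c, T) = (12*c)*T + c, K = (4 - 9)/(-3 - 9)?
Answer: 48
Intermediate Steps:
K = 5/12 (K = -5/(-12) = -5*(-1/12) = 5/12 ≈ 0.41667)
n(c, T) = c + 12*T*c (n(c, T) = 12*T*c + c = c + 12*T*c)
1*n(8, K) = 1*(8*(1 + 12*(5/12))) = 1*(8*(1 + 5)) = 1*(8*6) = 1*48 = 48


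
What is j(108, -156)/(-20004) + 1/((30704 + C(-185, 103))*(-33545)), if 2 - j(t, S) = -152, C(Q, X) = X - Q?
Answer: -40025630641/5199172826640 ≈ -0.0076985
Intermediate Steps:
j(t, S) = 154 (j(t, S) = 2 - 1*(-152) = 2 + 152 = 154)
j(108, -156)/(-20004) + 1/((30704 + C(-185, 103))*(-33545)) = 154/(-20004) + 1/((30704 + (103 - 1*(-185)))*(-33545)) = 154*(-1/20004) - 1/33545/(30704 + (103 + 185)) = -77/10002 - 1/33545/(30704 + 288) = -77/10002 - 1/33545/30992 = -77/10002 + (1/30992)*(-1/33545) = -77/10002 - 1/1039626640 = -40025630641/5199172826640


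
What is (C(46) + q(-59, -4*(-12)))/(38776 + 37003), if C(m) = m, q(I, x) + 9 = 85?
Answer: 122/75779 ≈ 0.0016099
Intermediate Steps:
q(I, x) = 76 (q(I, x) = -9 + 85 = 76)
(C(46) + q(-59, -4*(-12)))/(38776 + 37003) = (46 + 76)/(38776 + 37003) = 122/75779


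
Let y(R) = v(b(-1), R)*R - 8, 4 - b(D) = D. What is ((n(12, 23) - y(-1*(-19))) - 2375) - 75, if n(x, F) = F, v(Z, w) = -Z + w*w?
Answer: -9183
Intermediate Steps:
b(D) = 4 - D
v(Z, w) = w² - Z (v(Z, w) = -Z + w² = w² - Z)
y(R) = -8 + R*(-5 + R²) (y(R) = (R² - (4 - 1*(-1)))*R - 8 = (R² - (4 + 1))*R - 8 = (R² - 1*5)*R - 8 = (R² - 5)*R - 8 = (-5 + R²)*R - 8 = R*(-5 + R²) - 8 = -8 + R*(-5 + R²))
((n(12, 23) - y(-1*(-19))) - 2375) - 75 = ((23 - (-8 + (-1*(-19))*(-5 + (-1*(-19))²))) - 2375) - 75 = ((23 - (-8 + 19*(-5 + 19²))) - 2375) - 75 = ((23 - (-8 + 19*(-5 + 361))) - 2375) - 75 = ((23 - (-8 + 19*356)) - 2375) - 75 = ((23 - (-8 + 6764)) - 2375) - 75 = ((23 - 1*6756) - 2375) - 75 = ((23 - 6756) - 2375) - 75 = (-6733 - 2375) - 75 = -9108 - 75 = -9183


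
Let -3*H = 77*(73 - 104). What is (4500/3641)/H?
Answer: 13500/8691067 ≈ 0.0015533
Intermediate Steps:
H = 2387/3 (H = -77*(73 - 104)/3 = -77*(-31)/3 = -⅓*(-2387) = 2387/3 ≈ 795.67)
(4500/3641)/H = (4500/3641)/(2387/3) = (4500*(1/3641))*(3/2387) = (4500/3641)*(3/2387) = 13500/8691067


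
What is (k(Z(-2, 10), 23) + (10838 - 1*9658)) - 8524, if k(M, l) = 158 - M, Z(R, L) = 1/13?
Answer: -93419/13 ≈ -7186.1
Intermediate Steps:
Z(R, L) = 1/13
(k(Z(-2, 10), 23) + (10838 - 1*9658)) - 8524 = ((158 - 1*1/13) + (10838 - 1*9658)) - 8524 = ((158 - 1/13) + (10838 - 9658)) - 8524 = (2053/13 + 1180) - 8524 = 17393/13 - 8524 = -93419/13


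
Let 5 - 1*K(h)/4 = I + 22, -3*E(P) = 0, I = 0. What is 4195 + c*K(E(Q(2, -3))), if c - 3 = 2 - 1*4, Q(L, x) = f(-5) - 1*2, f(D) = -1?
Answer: 4127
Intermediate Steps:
Q(L, x) = -3 (Q(L, x) = -1 - 1*2 = -1 - 2 = -3)
E(P) = 0 (E(P) = -⅓*0 = 0)
K(h) = -68 (K(h) = 20 - 4*(0 + 22) = 20 - 4*22 = 20 - 88 = -68)
c = 1 (c = 3 + (2 - 1*4) = 3 + (2 - 4) = 3 - 2 = 1)
4195 + c*K(E(Q(2, -3))) = 4195 + 1*(-68) = 4195 - 68 = 4127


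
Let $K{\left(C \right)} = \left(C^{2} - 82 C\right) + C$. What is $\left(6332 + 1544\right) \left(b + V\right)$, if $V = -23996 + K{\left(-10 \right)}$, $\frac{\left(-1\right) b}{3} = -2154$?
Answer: $-130930624$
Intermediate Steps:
$b = 6462$ ($b = \left(-3\right) \left(-2154\right) = 6462$)
$K{\left(C \right)} = C^{2} - 81 C$
$V = -23086$ ($V = -23996 - 10 \left(-81 - 10\right) = -23996 - -910 = -23996 + 910 = -23086$)
$\left(6332 + 1544\right) \left(b + V\right) = \left(6332 + 1544\right) \left(6462 - 23086\right) = 7876 \left(-16624\right) = -130930624$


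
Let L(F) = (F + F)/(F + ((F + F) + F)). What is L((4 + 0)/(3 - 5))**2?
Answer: 1/4 ≈ 0.25000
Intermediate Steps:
L(F) = 1/2 (L(F) = (2*F)/(F + (2*F + F)) = (2*F)/(F + 3*F) = (2*F)/((4*F)) = (2*F)*(1/(4*F)) = 1/2)
L((4 + 0)/(3 - 5))**2 = (1/2)**2 = 1/4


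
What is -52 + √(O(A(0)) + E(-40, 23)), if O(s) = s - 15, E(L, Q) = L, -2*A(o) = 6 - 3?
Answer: -52 + I*√226/2 ≈ -52.0 + 7.5166*I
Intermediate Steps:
A(o) = -3/2 (A(o) = -(6 - 3)/2 = -½*3 = -3/2)
O(s) = -15 + s
-52 + √(O(A(0)) + E(-40, 23)) = -52 + √((-15 - 3/2) - 40) = -52 + √(-33/2 - 40) = -52 + √(-113/2) = -52 + I*√226/2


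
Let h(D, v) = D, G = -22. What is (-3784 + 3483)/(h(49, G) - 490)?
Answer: 43/63 ≈ 0.68254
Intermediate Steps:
(-3784 + 3483)/(h(49, G) - 490) = (-3784 + 3483)/(49 - 490) = -301/(-441) = -301*(-1/441) = 43/63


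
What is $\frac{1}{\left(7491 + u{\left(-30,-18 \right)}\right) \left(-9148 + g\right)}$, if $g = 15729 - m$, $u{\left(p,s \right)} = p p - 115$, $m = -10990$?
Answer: $\frac{1}{145417596} \approx 6.8767 \cdot 10^{-9}$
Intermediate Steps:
$u{\left(p,s \right)} = -115 + p^{2}$ ($u{\left(p,s \right)} = p^{2} - 115 = -115 + p^{2}$)
$g = 26719$ ($g = 15729 - -10990 = 15729 + 10990 = 26719$)
$\frac{1}{\left(7491 + u{\left(-30,-18 \right)}\right) \left(-9148 + g\right)} = \frac{1}{\left(7491 - \left(115 - \left(-30\right)^{2}\right)\right) \left(-9148 + 26719\right)} = \frac{1}{\left(7491 + \left(-115 + 900\right)\right) 17571} = \frac{1}{\left(7491 + 785\right) 17571} = \frac{1}{8276 \cdot 17571} = \frac{1}{145417596}$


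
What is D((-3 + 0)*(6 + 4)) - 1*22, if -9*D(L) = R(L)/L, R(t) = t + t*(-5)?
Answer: -194/9 ≈ -21.556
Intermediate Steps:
R(t) = -4*t (R(t) = t - 5*t = -4*t)
D(L) = 4/9 (D(L) = -(-4*L)/(9*L) = -⅑*(-4) = 4/9)
D((-3 + 0)*(6 + 4)) - 1*22 = 4/9 - 1*22 = 4/9 - 22 = -194/9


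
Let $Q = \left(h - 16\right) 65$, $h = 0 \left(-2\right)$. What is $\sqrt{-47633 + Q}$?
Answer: $i \sqrt{48673} \approx 220.62 i$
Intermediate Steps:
$h = 0$
$Q = -1040$ ($Q = \left(0 - 16\right) 65 = \left(-16\right) 65 = -1040$)
$\sqrt{-47633 + Q} = \sqrt{-47633 - 1040} = \sqrt{-48673} = i \sqrt{48673}$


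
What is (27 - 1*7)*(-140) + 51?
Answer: -2749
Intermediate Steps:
(27 - 1*7)*(-140) + 51 = (27 - 7)*(-140) + 51 = 20*(-140) + 51 = -2800 + 51 = -2749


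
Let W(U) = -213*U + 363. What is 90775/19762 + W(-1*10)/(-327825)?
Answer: 3301005301/719830850 ≈ 4.5858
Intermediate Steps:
W(U) = 363 - 213*U
90775/19762 + W(-1*10)/(-327825) = 90775/19762 + (363 - (-213)*10)/(-327825) = 90775*(1/19762) + (363 - 213*(-10))*(-1/327825) = 90775/19762 + (363 + 2130)*(-1/327825) = 90775/19762 + 2493*(-1/327825) = 90775/19762 - 277/36425 = 3301005301/719830850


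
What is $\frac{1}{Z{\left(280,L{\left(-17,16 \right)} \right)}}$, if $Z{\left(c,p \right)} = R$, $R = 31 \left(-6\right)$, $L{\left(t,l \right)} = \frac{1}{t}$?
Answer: $- \frac{1}{186} \approx -0.0053763$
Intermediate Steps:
$R = -186$
$Z{\left(c,p \right)} = -186$
$\frac{1}{Z{\left(280,L{\left(-17,16 \right)} \right)}} = \frac{1}{-186} = - \frac{1}{186}$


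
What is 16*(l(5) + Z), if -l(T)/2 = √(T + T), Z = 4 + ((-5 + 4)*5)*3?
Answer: -176 - 32*√10 ≈ -277.19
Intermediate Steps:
Z = -11 (Z = 4 - 1*5*3 = 4 - 5*3 = 4 - 15 = -11)
l(T) = -2*√2*√T (l(T) = -2*√(T + T) = -2*√2*√T)
16*(l(5) + Z) = 16*(-2*√2*√5 - 11) = 16*(-2*√10 - 11) = 16*(-11 - 2*√10) = -176 - 32*√10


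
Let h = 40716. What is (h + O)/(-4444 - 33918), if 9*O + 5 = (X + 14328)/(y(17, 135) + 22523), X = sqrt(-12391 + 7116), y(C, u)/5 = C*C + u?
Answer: -9030170605/8508192894 - 5*I*sqrt(211)/8508192894 ≈ -1.0613 - 8.5364e-9*I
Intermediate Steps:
y(C, u) = 5*u + 5*C**2 (y(C, u) = 5*(C*C + u) = 5*(C**2 + u) = 5*(u + C**2) = 5*u + 5*C**2)
X = 5*I*sqrt(211) (X = sqrt(-5275) = 5*I*sqrt(211) ≈ 72.629*I)
O = -108887/221787 + 5*I*sqrt(211)/221787 (O = -5/9 + ((5*I*sqrt(211) + 14328)/((5*135 + 5*17**2) + 22523))/9 = -5/9 + ((14328 + 5*I*sqrt(211))/((675 + 5*289) + 22523))/9 = -5/9 + ((14328 + 5*I*sqrt(211))/((675 + 1445) + 22523))/9 = -5/9 + ((14328 + 5*I*sqrt(211))/(2120 + 22523))/9 = -5/9 + ((14328 + 5*I*sqrt(211))/24643)/9 = -5/9 + ((14328 + 5*I*sqrt(211))*(1/24643))/9 = -5/9 + (14328/24643 + 5*I*sqrt(211)/24643)/9 = -5/9 + (1592/24643 + 5*I*sqrt(211)/221787) = -108887/221787 + 5*I*sqrt(211)/221787 ≈ -0.49095 + 0.00032747*I)
(h + O)/(-4444 - 33918) = (40716 + (-108887/221787 + 5*I*sqrt(211)/221787))/(-4444 - 33918) = (9030170605/221787 + 5*I*sqrt(211)/221787)/(-38362) = (9030170605/221787 + 5*I*sqrt(211)/221787)*(-1/38362) = -9030170605/8508192894 - 5*I*sqrt(211)/8508192894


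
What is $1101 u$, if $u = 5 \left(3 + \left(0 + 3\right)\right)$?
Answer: $33030$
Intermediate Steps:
$u = 30$ ($u = 5 \left(3 + 3\right) = 5 \cdot 6 = 30$)
$1101 u = 1101 \cdot 30 = 33030$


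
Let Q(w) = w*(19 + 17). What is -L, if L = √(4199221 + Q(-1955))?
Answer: -√4128841 ≈ -2032.0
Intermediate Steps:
Q(w) = 36*w (Q(w) = w*36 = 36*w)
L = √4128841 (L = √(4199221 + 36*(-1955)) = √(4199221 - 70380) = √4128841 ≈ 2032.0)
-L = -√4128841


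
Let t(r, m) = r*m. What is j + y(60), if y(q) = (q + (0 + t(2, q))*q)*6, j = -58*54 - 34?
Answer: 40394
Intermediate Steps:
t(r, m) = m*r
j = -3166 (j = -3132 - 34 = -3166)
y(q) = 6*q + 12*q² (y(q) = (q + (0 + q*2)*q)*6 = (q + (0 + 2*q)*q)*6 = (q + (2*q)*q)*6 = (q + 2*q²)*6 = 6*q + 12*q²)
j + y(60) = -3166 + 6*60*(1 + 2*60) = -3166 + 6*60*(1 + 120) = -3166 + 6*60*121 = -3166 + 43560 = 40394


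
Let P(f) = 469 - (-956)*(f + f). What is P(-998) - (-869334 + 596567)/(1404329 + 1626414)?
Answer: -5781769363534/3030743 ≈ -1.9077e+6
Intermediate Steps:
P(f) = 469 + 1912*f (P(f) = 469 - (-956)*2*f = 469 - (-1912)*f = 469 + 1912*f)
P(-998) - (-869334 + 596567)/(1404329 + 1626414) = (469 + 1912*(-998)) - (-869334 + 596567)/(1404329 + 1626414) = (469 - 1908176) - (-272767)/3030743 = -1907707 - (-272767)/3030743 = -1907707 - 1*(-272767/3030743) = -1907707 + 272767/3030743 = -5781769363534/3030743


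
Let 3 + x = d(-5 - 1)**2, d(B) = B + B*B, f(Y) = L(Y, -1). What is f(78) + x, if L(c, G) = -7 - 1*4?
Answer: 886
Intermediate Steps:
L(c, G) = -11 (L(c, G) = -7 - 4 = -11)
f(Y) = -11
d(B) = B + B**2
x = 897 (x = -3 + ((-5 - 1)*(1 + (-5 - 1)))**2 = -3 + (-6*(1 - 6))**2 = -3 + (-6*(-5))**2 = -3 + 30**2 = -3 + 900 = 897)
f(78) + x = -11 + 897 = 886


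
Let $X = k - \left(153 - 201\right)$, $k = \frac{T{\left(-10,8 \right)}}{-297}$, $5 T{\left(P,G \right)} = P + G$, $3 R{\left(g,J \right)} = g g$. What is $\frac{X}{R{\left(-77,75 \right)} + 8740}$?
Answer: $\frac{71282}{15913755} \approx 0.0044793$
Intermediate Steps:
$R{\left(g,J \right)} = \frac{g^{2}}{3}$ ($R{\left(g,J \right)} = \frac{g g}{3} = \frac{g^{2}}{3}$)
$T{\left(P,G \right)} = \frac{G}{5} + \frac{P}{5}$ ($T{\left(P,G \right)} = \frac{P + G}{5} = \frac{G + P}{5} = \frac{G}{5} + \frac{P}{5}$)
$k = \frac{2}{1485}$ ($k = \frac{\frac{1}{5} \cdot 8 + \frac{1}{5} \left(-10\right)}{-297} = \left(\frac{8}{5} - 2\right) \left(- \frac{1}{297}\right) = \left(- \frac{2}{5}\right) \left(- \frac{1}{297}\right) = \frac{2}{1485} \approx 0.0013468$)
$X = \frac{71282}{1485}$ ($X = \frac{2}{1485} - \left(153 - 201\right) = \frac{2}{1485} - -48 = \frac{2}{1485} + 48 = \frac{71282}{1485} \approx 48.001$)
$\frac{X}{R{\left(-77,75 \right)} + 8740} = \frac{71282}{1485 \left(\frac{\left(-77\right)^{2}}{3} + 8740\right)} = \frac{71282}{1485 \left(\frac{1}{3} \cdot 5929 + 8740\right)} = \frac{71282}{1485 \left(\frac{5929}{3} + 8740\right)} = \frac{71282}{1485 \cdot \frac{32149}{3}} = \frac{71282}{1485} \cdot \frac{3}{32149} = \frac{71282}{15913755}$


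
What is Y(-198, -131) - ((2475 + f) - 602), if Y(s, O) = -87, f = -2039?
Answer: 79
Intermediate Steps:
Y(-198, -131) - ((2475 + f) - 602) = -87 - ((2475 - 2039) - 602) = -87 - (436 - 602) = -87 - 1*(-166) = -87 + 166 = 79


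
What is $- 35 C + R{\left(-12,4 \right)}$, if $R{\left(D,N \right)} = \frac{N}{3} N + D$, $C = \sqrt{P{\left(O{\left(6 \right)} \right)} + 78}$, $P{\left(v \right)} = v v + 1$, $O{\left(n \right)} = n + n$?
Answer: $- \frac{20}{3} - 35 \sqrt{223} \approx -529.33$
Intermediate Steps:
$O{\left(n \right)} = 2 n$
$P{\left(v \right)} = 1 + v^{2}$ ($P{\left(v \right)} = v^{2} + 1 = 1 + v^{2}$)
$C = \sqrt{223}$ ($C = \sqrt{\left(1 + \left(2 \cdot 6\right)^{2}\right) + 78} = \sqrt{\left(1 + 12^{2}\right) + 78} = \sqrt{\left(1 + 144\right) + 78} = \sqrt{145 + 78} = \sqrt{223} \approx 14.933$)
$R{\left(D,N \right)} = D + \frac{N^{2}}{3}$ ($R{\left(D,N \right)} = N \frac{1}{3} N + D = \frac{N}{3} N + D = \frac{N^{2}}{3} + D = D + \frac{N^{2}}{3}$)
$- 35 C + R{\left(-12,4 \right)} = - 35 \sqrt{223} - \left(12 - \frac{4^{2}}{3}\right) = - 35 \sqrt{223} + \left(-12 + \frac{1}{3} \cdot 16\right) = - 35 \sqrt{223} + \left(-12 + \frac{16}{3}\right) = - 35 \sqrt{223} - \frac{20}{3} = - \frac{20}{3} - 35 \sqrt{223}$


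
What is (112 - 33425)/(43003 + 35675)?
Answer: -33313/78678 ≈ -0.42341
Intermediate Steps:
(112 - 33425)/(43003 + 35675) = -33313/78678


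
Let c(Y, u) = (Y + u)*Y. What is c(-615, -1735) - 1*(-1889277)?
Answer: 3334527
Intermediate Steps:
c(Y, u) = Y*(Y + u)
c(-615, -1735) - 1*(-1889277) = -615*(-615 - 1735) - 1*(-1889277) = -615*(-2350) + 1889277 = 1445250 + 1889277 = 3334527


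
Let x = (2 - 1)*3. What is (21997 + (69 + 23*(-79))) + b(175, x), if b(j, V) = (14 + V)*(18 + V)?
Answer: 20606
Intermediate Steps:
x = 3 (x = 1*3 = 3)
(21997 + (69 + 23*(-79))) + b(175, x) = (21997 + (69 + 23*(-79))) + (252 + 3² + 32*3) = (21997 + (69 - 1817)) + (252 + 9 + 96) = (21997 - 1748) + 357 = 20249 + 357 = 20606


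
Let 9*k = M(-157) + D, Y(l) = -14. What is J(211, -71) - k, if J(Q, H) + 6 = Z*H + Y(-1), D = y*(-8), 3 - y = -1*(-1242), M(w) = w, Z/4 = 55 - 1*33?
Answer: -66167/9 ≈ -7351.9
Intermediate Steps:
Z = 88 (Z = 4*(55 - 1*33) = 4*(55 - 33) = 4*22 = 88)
y = -1239 (y = 3 - (-1)*(-1242) = 3 - 1*1242 = 3 - 1242 = -1239)
D = 9912 (D = -1239*(-8) = 9912)
J(Q, H) = -20 + 88*H (J(Q, H) = -6 + (88*H - 14) = -6 + (-14 + 88*H) = -20 + 88*H)
k = 9755/9 (k = (-157 + 9912)/9 = (⅑)*9755 = 9755/9 ≈ 1083.9)
J(211, -71) - k = (-20 + 88*(-71)) - 1*9755/9 = (-20 - 6248) - 9755/9 = -6268 - 9755/9 = -66167/9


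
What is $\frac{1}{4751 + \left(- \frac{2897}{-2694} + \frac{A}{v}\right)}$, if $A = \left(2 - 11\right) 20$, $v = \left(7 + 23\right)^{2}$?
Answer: $\frac{13470}{64007761} \approx 0.00021044$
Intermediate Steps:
$v = 900$ ($v = 30^{2} = 900$)
$A = -180$ ($A = \left(-9\right) 20 = -180$)
$\frac{1}{4751 + \left(- \frac{2897}{-2694} + \frac{A}{v}\right)} = \frac{1}{4751 - \left(- \frac{2897}{2694} + \frac{1}{5}\right)} = \frac{1}{4751 - - \frac{11791}{13470}} = \frac{1}{4751 + \left(\frac{2897}{2694} - \frac{1}{5}\right)} = \frac{1}{4751 + \frac{11791}{13470}} = \frac{1}{\frac{64007761}{13470}} = \frac{13470}{64007761}$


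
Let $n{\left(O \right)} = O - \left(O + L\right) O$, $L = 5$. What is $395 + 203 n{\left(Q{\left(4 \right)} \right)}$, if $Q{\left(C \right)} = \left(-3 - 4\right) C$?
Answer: $-136021$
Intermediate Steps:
$Q{\left(C \right)} = - 7 C$
$n{\left(O \right)} = O - O \left(5 + O\right)$ ($n{\left(O \right)} = O - \left(O + 5\right) O = O - \left(5 + O\right) O = O - O \left(5 + O\right)$)
$395 + 203 n{\left(Q{\left(4 \right)} \right)} = 395 + 203 \left(- \left(-7\right) 4 \left(4 - 28\right)\right) = 395 + 203 \left(\left(-1\right) \left(-28\right) \left(4 - 28\right)\right) = 395 + 203 \left(\left(-1\right) \left(-28\right) \left(-24\right)\right) = 395 + 203 \left(-672\right) = 395 - 136416 = -136021$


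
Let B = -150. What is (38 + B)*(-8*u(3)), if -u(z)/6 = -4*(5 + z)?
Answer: 172032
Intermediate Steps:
u(z) = 120 + 24*z (u(z) = -(-24)*(5 + z) = -6*(-20 - 4*z) = 120 + 24*z)
(38 + B)*(-8*u(3)) = (38 - 150)*(-8*(120 + 24*3)) = -(-896)*(120 + 72) = -(-896)*192 = -112*(-1536) = 172032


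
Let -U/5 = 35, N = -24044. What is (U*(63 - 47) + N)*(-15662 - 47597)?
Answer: 1698124596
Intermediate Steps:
U = -175 (U = -5*35 = -175)
(U*(63 - 47) + N)*(-15662 - 47597) = (-175*(63 - 47) - 24044)*(-15662 - 47597) = (-175*16 - 24044)*(-63259) = (-2800 - 24044)*(-63259) = -26844*(-63259) = 1698124596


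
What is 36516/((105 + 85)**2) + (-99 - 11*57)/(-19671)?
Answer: 62042903/59176925 ≈ 1.0484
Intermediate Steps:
36516/((105 + 85)**2) + (-99 - 11*57)/(-19671) = 36516/(190**2) + (-99 - 627)*(-1/19671) = 36516/36100 - 726*(-1/19671) = 36516*(1/36100) + 242/6557 = 9129/9025 + 242/6557 = 62042903/59176925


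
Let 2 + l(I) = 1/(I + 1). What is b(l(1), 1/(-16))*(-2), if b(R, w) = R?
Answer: 3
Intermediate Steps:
l(I) = -2 + 1/(1 + I) (l(I) = -2 + 1/(I + 1) = -2 + 1/(1 + I))
b(l(1), 1/(-16))*(-2) = ((-1 - 2*1)/(1 + 1))*(-2) = ((-1 - 2)/2)*(-2) = ((½)*(-3))*(-2) = -3/2*(-2) = 3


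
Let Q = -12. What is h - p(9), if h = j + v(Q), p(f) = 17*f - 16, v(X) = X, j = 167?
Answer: 18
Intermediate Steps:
p(f) = -16 + 17*f
h = 155 (h = 167 - 12 = 155)
h - p(9) = 155 - (-16 + 17*9) = 155 - (-16 + 153) = 155 - 1*137 = 155 - 137 = 18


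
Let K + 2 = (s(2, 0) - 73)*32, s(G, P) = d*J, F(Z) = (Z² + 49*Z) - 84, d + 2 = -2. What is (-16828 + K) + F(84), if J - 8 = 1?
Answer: -9230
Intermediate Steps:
J = 9 (J = 8 + 1 = 9)
d = -4 (d = -2 - 2 = -4)
F(Z) = -84 + Z² + 49*Z
s(G, P) = -36 (s(G, P) = -4*9 = -36)
K = -3490 (K = -2 + (-36 - 73)*32 = -2 - 109*32 = -2 - 3488 = -3490)
(-16828 + K) + F(84) = (-16828 - 3490) + (-84 + 84² + 49*84) = -20318 + (-84 + 7056 + 4116) = -20318 + 11088 = -9230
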